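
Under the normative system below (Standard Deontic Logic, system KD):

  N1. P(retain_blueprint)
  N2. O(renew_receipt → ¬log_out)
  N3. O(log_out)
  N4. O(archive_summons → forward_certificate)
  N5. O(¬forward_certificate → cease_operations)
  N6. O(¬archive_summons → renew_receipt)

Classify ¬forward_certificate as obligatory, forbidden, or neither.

Forbidden

Premise 3 states O(log_out) outright.
The contrapositive of premise 2 (O(renew_receipt → ¬log_out)) is O(log_out → ¬renew_receipt), and O(log_out) is already established, so O(¬renew_receipt).
The contrapositive of premise 6 (O(¬archive_summons → renew_receipt)) is O(¬renew_receipt → archive_summons), and O(¬renew_receipt) is already established, so O(archive_summons).
With premise 4, O(archive_summons → forward_certificate), the K-axiom yields O(forward_certificate).
Premises 1, 5 do not contribute to this derivation.
Thus O(forward_certificate), which is F(¬forward_certificate): ¬forward_certificate is forbidden.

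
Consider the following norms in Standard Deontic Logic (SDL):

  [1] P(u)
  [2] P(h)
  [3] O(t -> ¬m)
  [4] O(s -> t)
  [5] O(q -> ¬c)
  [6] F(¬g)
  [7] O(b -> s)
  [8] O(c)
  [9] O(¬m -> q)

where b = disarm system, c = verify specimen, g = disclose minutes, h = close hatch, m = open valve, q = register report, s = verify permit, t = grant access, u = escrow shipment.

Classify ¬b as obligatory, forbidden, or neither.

Premise 8 states O(c) outright.
Premise 5, O(q -> ¬c), contraposes to O(c -> ¬q); with O(c) we get O(¬q).
Premise 9 is O(¬m -> q); contrapositively O(¬q -> m). Since O(¬q) holds, K gives O(m).
Premise 3 is O(t -> ¬m); contrapositively O(m -> ¬t). Since O(m) holds, K gives O(¬t).
The contrapositive of premise 4 (O(s -> t)) is O(¬t -> ¬s), and O(¬t) is already established, so O(¬s).
Premise 7 is O(b -> s); contrapositively O(¬s -> ¬b). Since O(¬s) holds, K gives O(¬b).
Premises 1, 2, 6 do not contribute to this derivation.
Hence ¬b is obligatory.

Obligatory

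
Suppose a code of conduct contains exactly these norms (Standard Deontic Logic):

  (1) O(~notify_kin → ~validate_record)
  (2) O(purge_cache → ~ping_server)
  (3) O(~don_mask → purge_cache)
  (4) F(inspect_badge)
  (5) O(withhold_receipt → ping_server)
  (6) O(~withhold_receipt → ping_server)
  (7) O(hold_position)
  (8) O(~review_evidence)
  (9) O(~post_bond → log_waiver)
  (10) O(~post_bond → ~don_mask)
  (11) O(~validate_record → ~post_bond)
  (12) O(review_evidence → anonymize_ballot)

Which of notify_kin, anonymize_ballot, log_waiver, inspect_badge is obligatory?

Premises 5 and 6 are O(withhold_receipt → ping_server) and O(~withhold_receipt → ping_server); every ideal world satisfies withhold_receipt or ~withhold_receipt, so in either case ping_server holds — hence O(ping_server).
The contrapositive of premise 2 (O(purge_cache → ~ping_server)) is O(ping_server → ~purge_cache), and O(ping_server) is already established, so O(~purge_cache).
Premise 3 is O(~don_mask → purge_cache); contrapositively O(~purge_cache → don_mask). Since O(~purge_cache) holds, K gives O(don_mask).
Premise 10 is O(~post_bond → ~don_mask); contrapositively O(don_mask → post_bond). Since O(don_mask) holds, K gives O(post_bond).
Premise 11 is O(~validate_record → ~post_bond); contrapositively O(post_bond → validate_record). Since O(post_bond) holds, K gives O(validate_record).
Premise 1 is O(~notify_kin → ~validate_record); contrapositively O(validate_record → notify_kin). Since O(validate_record) holds, K gives O(notify_kin).
So O(notify_kin) holds — notify_kin is obligatory. None of the other listed options is made obligatory by any chain of premises.

notify_kin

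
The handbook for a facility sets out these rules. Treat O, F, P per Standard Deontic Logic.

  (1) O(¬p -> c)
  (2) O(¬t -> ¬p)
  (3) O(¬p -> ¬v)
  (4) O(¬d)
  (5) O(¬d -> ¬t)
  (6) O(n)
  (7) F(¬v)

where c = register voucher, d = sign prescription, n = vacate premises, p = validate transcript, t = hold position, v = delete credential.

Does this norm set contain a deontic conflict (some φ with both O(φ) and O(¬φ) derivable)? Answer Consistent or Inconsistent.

Premise 7, F(¬v), is equivalent to O(v).
Premise 3, O(¬p -> ¬v), contraposes to O(v -> p); with O(v) we get O(p).
Premise 2 is O(¬t -> ¬p); contrapositively O(p -> t). Since O(p) holds, K gives O(t).
Premise 5, O(¬d -> ¬t), contraposes to O(t -> d); with O(t) we get O(d).
Yet premise 4 states O(¬d).
We now have both O(d) and O(¬d) — d is simultaneously obligatory and forbidden, violating the D-axiom.

Inconsistent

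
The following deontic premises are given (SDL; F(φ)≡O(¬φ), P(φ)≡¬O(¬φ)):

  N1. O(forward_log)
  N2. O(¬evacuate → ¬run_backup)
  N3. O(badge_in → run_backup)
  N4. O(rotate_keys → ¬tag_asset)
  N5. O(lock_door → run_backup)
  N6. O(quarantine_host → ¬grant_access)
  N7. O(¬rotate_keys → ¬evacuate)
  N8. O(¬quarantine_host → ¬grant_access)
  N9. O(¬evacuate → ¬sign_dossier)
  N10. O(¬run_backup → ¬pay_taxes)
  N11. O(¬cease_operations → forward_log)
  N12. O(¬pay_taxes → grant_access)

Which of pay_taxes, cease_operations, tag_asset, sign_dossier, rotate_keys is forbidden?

Premises 6 and 8 are O(quarantine_host → ¬grant_access) and O(¬quarantine_host → ¬grant_access); every ideal world satisfies quarantine_host or ¬quarantine_host, so in either case ¬grant_access holds — hence O(¬grant_access).
Premise 12 is O(¬pay_taxes → grant_access); contrapositively O(¬grant_access → pay_taxes). Since O(¬grant_access) holds, K gives O(pay_taxes).
Premise 10, O(¬run_backup → ¬pay_taxes), contraposes to O(pay_taxes → run_backup); with O(pay_taxes) we get O(run_backup).
The contrapositive of premise 2 (O(¬evacuate → ¬run_backup)) is O(run_backup → evacuate), and O(run_backup) is already established, so O(evacuate).
Premise 7 is O(¬rotate_keys → ¬evacuate); contrapositively O(evacuate → rotate_keys). Since O(evacuate) holds, K gives O(rotate_keys).
With premise 4, O(rotate_keys → ¬tag_asset), the K-axiom yields O(¬tag_asset).
So O(¬tag_asset) holds, i.e. tag_asset is forbidden. None of the other listed options is forbidden under the premises.

tag_asset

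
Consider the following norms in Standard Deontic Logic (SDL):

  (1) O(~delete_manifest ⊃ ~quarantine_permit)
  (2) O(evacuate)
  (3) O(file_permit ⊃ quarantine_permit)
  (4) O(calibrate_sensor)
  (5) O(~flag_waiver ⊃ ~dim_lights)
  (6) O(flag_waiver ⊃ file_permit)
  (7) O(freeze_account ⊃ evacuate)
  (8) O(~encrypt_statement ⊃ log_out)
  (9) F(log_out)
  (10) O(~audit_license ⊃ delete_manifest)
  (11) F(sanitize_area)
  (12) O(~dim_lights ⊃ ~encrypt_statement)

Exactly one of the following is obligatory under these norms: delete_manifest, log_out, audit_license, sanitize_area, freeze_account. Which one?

F(log_out) at premise 9 means O(~log_out).
Premise 8, O(~encrypt_statement ⊃ log_out), contraposes to O(~log_out ⊃ encrypt_statement); with O(~log_out) we get O(encrypt_statement).
The contrapositive of premise 12 (O(~dim_lights ⊃ ~encrypt_statement)) is O(encrypt_statement ⊃ dim_lights), and O(encrypt_statement) is already established, so O(dim_lights).
The contrapositive of premise 5 (O(~flag_waiver ⊃ ~dim_lights)) is O(dim_lights ⊃ flag_waiver), and O(dim_lights) is already established, so O(flag_waiver).
With premise 6, O(flag_waiver ⊃ file_permit), the K-axiom yields O(file_permit).
From O(file_permit) and premise 3, O(file_permit ⊃ quarantine_permit), we obtain O(quarantine_permit).
The contrapositive of premise 1 (O(~delete_manifest ⊃ ~quarantine_permit)) is O(quarantine_permit ⊃ delete_manifest), and O(quarantine_permit) is already established, so O(delete_manifest).
So O(delete_manifest) holds — delete_manifest is obligatory. None of the other listed options is made obligatory by any chain of premises.

delete_manifest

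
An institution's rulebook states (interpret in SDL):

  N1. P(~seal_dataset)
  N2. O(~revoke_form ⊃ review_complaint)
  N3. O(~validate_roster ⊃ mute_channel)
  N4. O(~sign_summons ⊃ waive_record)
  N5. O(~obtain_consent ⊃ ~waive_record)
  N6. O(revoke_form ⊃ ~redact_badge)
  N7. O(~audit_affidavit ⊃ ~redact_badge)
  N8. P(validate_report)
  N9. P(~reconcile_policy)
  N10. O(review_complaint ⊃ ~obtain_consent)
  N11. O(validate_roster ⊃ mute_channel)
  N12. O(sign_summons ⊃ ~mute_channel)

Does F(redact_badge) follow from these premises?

Yes

Premises 3 and 11 cover both cases: O(~validate_roster ⊃ mute_channel) and O(validate_roster ⊃ mute_channel). Since ~validate_roster ∨ validate_roster is a tautology, O(mute_channel) follows.
The contrapositive of premise 12 (O(sign_summons ⊃ ~mute_channel)) is O(mute_channel ⊃ ~sign_summons), and O(mute_channel) is already established, so O(~sign_summons).
From O(~sign_summons) and premise 4, O(~sign_summons ⊃ waive_record), we obtain O(waive_record).
Premise 5 is O(~obtain_consent ⊃ ~waive_record); contrapositively O(waive_record ⊃ obtain_consent). Since O(waive_record) holds, K gives O(obtain_consent).
Premise 10, O(review_complaint ⊃ ~obtain_consent), contraposes to O(obtain_consent ⊃ ~review_complaint); with O(obtain_consent) we get O(~review_complaint).
Premise 2 is O(~revoke_form ⊃ review_complaint); contrapositively O(~review_complaint ⊃ revoke_form). Since O(~review_complaint) holds, K gives O(revoke_form).
Applying K to premise 6 (O(revoke_form ⊃ ~redact_badge)) and O(revoke_form) yields O(~redact_badge).
Premises 1, 7, 8, 9 do not contribute to this derivation.
So O(~redact_badge) holds, i.e. F(redact_badge). The claim follows.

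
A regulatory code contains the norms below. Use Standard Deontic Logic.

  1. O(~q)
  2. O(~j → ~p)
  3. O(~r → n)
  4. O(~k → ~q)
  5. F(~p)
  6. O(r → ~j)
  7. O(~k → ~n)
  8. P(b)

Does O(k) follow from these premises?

Premise 5, F(~p), is equivalent to O(p).
Premise 2 is O(~j → ~p); contrapositively O(p → j). Since O(p) holds, K gives O(j).
The contrapositive of premise 6 (O(r → ~j)) is O(j → ~r), and O(j) is already established, so O(~r).
With premise 3, O(~r → n), the K-axiom yields O(n).
Premise 7 is O(~k → ~n); contrapositively O(n → k). Since O(n) holds, K gives O(k).
Premises 1, 4, 8 do not contribute to this derivation.
So O(k) follows.

Yes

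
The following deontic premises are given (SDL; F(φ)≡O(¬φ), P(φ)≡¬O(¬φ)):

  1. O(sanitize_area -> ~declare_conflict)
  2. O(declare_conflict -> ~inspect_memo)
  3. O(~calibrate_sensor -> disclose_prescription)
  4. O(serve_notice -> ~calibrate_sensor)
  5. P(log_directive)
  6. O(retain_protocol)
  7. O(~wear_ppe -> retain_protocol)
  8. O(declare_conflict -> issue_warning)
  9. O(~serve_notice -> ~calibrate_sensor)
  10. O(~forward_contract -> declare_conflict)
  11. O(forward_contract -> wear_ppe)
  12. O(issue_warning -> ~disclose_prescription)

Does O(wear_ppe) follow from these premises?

Yes

Premises 4 and 9 cover both cases: O(serve_notice -> ~calibrate_sensor) and O(~serve_notice -> ~calibrate_sensor). Since serve_notice ∨ ~serve_notice is a tautology, O(~calibrate_sensor) follows.
With premise 3, O(~calibrate_sensor -> disclose_prescription), the K-axiom yields O(disclose_prescription).
Premise 12, O(issue_warning -> ~disclose_prescription), contraposes to O(disclose_prescription -> ~issue_warning); with O(disclose_prescription) we get O(~issue_warning).
Premise 8 is O(declare_conflict -> issue_warning); contrapositively O(~issue_warning -> ~declare_conflict). Since O(~issue_warning) holds, K gives O(~declare_conflict).
The contrapositive of premise 10 (O(~forward_contract -> declare_conflict)) is O(~declare_conflict -> forward_contract), and O(~declare_conflict) is already established, so O(forward_contract).
From O(forward_contract) and premise 11, O(forward_contract -> wear_ppe), we obtain O(wear_ppe).
Premises 1, 2, 5, 6, 7 do not contribute to this derivation.
So O(wear_ppe) follows.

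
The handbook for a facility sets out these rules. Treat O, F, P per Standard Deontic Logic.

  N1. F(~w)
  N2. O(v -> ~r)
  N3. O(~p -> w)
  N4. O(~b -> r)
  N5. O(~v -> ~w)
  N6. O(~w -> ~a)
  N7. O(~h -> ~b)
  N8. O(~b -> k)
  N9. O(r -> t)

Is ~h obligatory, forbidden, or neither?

Forbidden

Premise 1 is F(~w), i.e. O(w).
The contrapositive of premise 5 (O(~v -> ~w)) is O(w -> v), and O(w) is already established, so O(v).
From O(v) and premise 2, O(v -> ~r), we obtain O(~r).
Premise 4, O(~b -> r), contraposes to O(~r -> b); with O(~r) we get O(b).
Premise 7, O(~h -> ~b), contraposes to O(b -> h); with O(b) we get O(h).
Premises 3, 6, 8, 9 do not contribute to this derivation.
Thus O(h), which is F(~h): ~h is forbidden.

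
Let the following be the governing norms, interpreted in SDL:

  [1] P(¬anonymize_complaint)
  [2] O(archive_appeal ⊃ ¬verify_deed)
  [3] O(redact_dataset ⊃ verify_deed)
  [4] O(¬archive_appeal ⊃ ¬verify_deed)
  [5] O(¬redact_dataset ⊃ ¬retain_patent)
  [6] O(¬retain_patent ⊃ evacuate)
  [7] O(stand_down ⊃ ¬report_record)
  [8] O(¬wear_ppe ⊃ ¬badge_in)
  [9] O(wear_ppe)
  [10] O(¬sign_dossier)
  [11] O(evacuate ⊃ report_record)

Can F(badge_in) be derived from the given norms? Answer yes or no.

No

Premise 8 is O(¬wear_ppe ⊃ ¬badge_in), but O(¬wear_ppe) is not derivable from the premises, so it does not yield O(¬badge_in).
No other premise forces O(¬badge_in). An ideal world satisfying every premise can still have badge_in true, so F(badge_in) is not derivable.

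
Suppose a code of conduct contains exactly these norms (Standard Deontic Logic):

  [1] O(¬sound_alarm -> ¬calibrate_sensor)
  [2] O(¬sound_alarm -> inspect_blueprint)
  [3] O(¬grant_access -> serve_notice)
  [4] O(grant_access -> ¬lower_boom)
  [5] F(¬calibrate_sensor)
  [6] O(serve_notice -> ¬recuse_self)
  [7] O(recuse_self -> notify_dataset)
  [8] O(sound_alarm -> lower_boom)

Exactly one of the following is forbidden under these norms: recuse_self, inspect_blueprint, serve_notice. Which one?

F(¬calibrate_sensor) at premise 5 means O(calibrate_sensor).
Premise 1 is O(¬sound_alarm -> ¬calibrate_sensor); contrapositively O(calibrate_sensor -> sound_alarm). Since O(calibrate_sensor) holds, K gives O(sound_alarm).
From O(sound_alarm) and premise 8, O(sound_alarm -> lower_boom), we obtain O(lower_boom).
Premise 4, O(grant_access -> ¬lower_boom), contraposes to O(lower_boom -> ¬grant_access); with O(lower_boom) we get O(¬grant_access).
Applying K to premise 3 (O(¬grant_access -> serve_notice)) and O(¬grant_access) yields O(serve_notice).
Applying K to premise 6 (O(serve_notice -> ¬recuse_self)) and O(serve_notice) yields O(¬recuse_self).
So O(¬recuse_self) holds, i.e. recuse_self is forbidden. None of the other listed options is forbidden under the premises.

recuse_self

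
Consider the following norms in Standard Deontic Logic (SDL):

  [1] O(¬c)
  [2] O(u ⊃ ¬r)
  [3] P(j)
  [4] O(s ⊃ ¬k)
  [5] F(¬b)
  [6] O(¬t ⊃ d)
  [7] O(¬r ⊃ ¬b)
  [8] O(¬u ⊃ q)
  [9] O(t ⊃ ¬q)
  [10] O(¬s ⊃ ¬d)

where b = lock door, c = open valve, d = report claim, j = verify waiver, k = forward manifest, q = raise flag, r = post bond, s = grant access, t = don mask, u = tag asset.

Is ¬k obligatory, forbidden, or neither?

Premise 5, F(¬b), is equivalent to O(b).
The contrapositive of premise 7 (O(¬r ⊃ ¬b)) is O(b ⊃ r), and O(b) is already established, so O(r).
Premise 2 is O(u ⊃ ¬r); contrapositively O(r ⊃ ¬u). Since O(r) holds, K gives O(¬u).
Applying K to premise 8 (O(¬u ⊃ q)) and O(¬u) yields O(q).
Premise 9, O(t ⊃ ¬q), contraposes to O(q ⊃ ¬t); with O(q) we get O(¬t).
Applying K to premise 6 (O(¬t ⊃ d)) and O(¬t) yields O(d).
Premise 10 is O(¬s ⊃ ¬d); contrapositively O(d ⊃ s). Since O(d) holds, K gives O(s).
Applying K to premise 4 (O(s ⊃ ¬k)) and O(s) yields O(¬k).
Premises 1, 3 do not contribute to this derivation.
Hence ¬k is obligatory.

Obligatory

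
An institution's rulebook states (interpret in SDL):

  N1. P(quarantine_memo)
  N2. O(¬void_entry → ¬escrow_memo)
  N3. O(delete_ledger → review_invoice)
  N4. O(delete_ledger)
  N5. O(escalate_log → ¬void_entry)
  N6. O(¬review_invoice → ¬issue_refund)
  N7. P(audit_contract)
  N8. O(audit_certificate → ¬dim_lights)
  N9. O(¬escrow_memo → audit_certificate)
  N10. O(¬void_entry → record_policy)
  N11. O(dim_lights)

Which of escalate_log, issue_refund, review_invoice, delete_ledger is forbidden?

escalate_log

From premise 11 we have O(dim_lights).
Premise 8, O(audit_certificate → ¬dim_lights), contraposes to O(dim_lights → ¬audit_certificate); with O(dim_lights) we get O(¬audit_certificate).
Premise 9 is O(¬escrow_memo → audit_certificate); contrapositively O(¬audit_certificate → escrow_memo). Since O(¬audit_certificate) holds, K gives O(escrow_memo).
Premise 2, O(¬void_entry → ¬escrow_memo), contraposes to O(escrow_memo → void_entry); with O(escrow_memo) we get O(void_entry).
Premise 5, O(escalate_log → ¬void_entry), contraposes to O(void_entry → ¬escalate_log); with O(void_entry) we get O(¬escalate_log).
So O(¬escalate_log) holds, i.e. escalate_log is forbidden. None of the other listed options is forbidden under the premises.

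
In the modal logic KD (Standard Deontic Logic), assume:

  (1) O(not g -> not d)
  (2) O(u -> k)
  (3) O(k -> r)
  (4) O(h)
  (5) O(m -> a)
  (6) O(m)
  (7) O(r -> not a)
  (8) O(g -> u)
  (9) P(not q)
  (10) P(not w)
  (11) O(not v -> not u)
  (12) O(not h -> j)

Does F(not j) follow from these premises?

No

Premise 12 is O(not h -> j), but O(not h) is not derivable from the premises, so it does not yield O(j).
No other premise forces O(j). An ideal world satisfying every premise can still have not j true, so F(not j) is not derivable.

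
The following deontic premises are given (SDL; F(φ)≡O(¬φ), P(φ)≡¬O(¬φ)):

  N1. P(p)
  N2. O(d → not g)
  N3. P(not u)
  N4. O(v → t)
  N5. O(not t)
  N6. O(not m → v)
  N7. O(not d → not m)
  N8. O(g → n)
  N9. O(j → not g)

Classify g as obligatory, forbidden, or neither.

Forbidden

Premise 5 gives O(not t).
Premise 4 is O(v → t); contrapositively O(not t → not v). Since O(not t) holds, K gives O(not v).
Premise 6, O(not m → v), contraposes to O(not v → m); with O(not v) we get O(m).
The contrapositive of premise 7 (O(not d → not m)) is O(m → d), and O(m) is already established, so O(d).
From O(d) and premise 2, O(d → not g), we obtain O(not g).
Premises 1, 3, 8, 9 do not contribute to this derivation.
Thus O(not g), which is F(g): g is forbidden.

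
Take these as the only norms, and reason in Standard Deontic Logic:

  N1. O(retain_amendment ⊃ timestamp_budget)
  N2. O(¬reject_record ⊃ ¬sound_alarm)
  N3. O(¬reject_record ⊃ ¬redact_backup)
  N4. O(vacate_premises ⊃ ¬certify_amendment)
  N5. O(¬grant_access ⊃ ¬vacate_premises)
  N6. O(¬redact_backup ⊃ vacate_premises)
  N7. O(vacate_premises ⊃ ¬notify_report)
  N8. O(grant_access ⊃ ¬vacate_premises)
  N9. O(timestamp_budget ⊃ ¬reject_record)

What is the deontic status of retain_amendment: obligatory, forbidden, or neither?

Forbidden

Premises 8 and 5 cover both cases: O(grant_access ⊃ ¬vacate_premises) and O(¬grant_access ⊃ ¬vacate_premises). Since grant_access ∨ ¬grant_access is a tautology, O(¬vacate_premises) follows.
The contrapositive of premise 6 (O(¬redact_backup ⊃ vacate_premises)) is O(¬vacate_premises ⊃ redact_backup), and O(¬vacate_premises) is already established, so O(redact_backup).
Premise 3, O(¬reject_record ⊃ ¬redact_backup), contraposes to O(redact_backup ⊃ reject_record); with O(redact_backup) we get O(reject_record).
Premise 9 is O(timestamp_budget ⊃ ¬reject_record); contrapositively O(reject_record ⊃ ¬timestamp_budget). Since O(reject_record) holds, K gives O(¬timestamp_budget).
Premise 1 is O(retain_amendment ⊃ timestamp_budget); contrapositively O(¬timestamp_budget ⊃ ¬retain_amendment). Since O(¬timestamp_budget) holds, K gives O(¬retain_amendment).
Premises 2, 4, 7 do not contribute to this derivation.
Thus O(¬retain_amendment), which is F(retain_amendment): retain_amendment is forbidden.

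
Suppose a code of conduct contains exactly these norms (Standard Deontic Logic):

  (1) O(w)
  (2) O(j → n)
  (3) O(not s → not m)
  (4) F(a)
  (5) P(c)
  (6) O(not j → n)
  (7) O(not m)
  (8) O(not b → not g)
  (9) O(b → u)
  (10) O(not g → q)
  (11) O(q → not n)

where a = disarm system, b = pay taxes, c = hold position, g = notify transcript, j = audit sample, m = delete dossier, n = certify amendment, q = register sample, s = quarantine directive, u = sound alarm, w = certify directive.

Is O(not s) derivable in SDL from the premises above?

Premise 3 is O(not s → not m); even if O(not m) held, inferring O(not s) would be affirming the consequent — invalid.
No other premise forces O(not s). An ideal world satisfying every premise can still have not s false, so O(not s) is not derivable.

No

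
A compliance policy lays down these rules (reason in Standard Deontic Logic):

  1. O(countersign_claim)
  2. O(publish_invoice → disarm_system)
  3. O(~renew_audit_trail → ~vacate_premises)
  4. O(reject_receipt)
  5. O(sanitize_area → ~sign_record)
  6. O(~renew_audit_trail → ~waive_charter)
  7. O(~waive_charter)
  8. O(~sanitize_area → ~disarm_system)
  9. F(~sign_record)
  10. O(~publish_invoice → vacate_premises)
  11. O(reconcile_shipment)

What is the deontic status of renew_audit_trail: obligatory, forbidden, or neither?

Premise 9 is F(~sign_record), i.e. O(sign_record).
Premise 5 is O(sanitize_area → ~sign_record); contrapositively O(sign_record → ~sanitize_area). Since O(sign_record) holds, K gives O(~sanitize_area).
From O(~sanitize_area) and premise 8, O(~sanitize_area → ~disarm_system), we obtain O(~disarm_system).
Premise 2 is O(publish_invoice → disarm_system); contrapositively O(~disarm_system → ~publish_invoice). Since O(~disarm_system) holds, K gives O(~publish_invoice).
Premise 10 is O(~publish_invoice → vacate_premises); since O(~publish_invoice), deontic closure gives O(vacate_premises).
The contrapositive of premise 3 (O(~renew_audit_trail → ~vacate_premises)) is O(vacate_premises → renew_audit_trail), and O(vacate_premises) is already established, so O(renew_audit_trail).
Premises 1, 4, 6, 7, 11 do not contribute to this derivation.
Hence renew_audit_trail is obligatory.

Obligatory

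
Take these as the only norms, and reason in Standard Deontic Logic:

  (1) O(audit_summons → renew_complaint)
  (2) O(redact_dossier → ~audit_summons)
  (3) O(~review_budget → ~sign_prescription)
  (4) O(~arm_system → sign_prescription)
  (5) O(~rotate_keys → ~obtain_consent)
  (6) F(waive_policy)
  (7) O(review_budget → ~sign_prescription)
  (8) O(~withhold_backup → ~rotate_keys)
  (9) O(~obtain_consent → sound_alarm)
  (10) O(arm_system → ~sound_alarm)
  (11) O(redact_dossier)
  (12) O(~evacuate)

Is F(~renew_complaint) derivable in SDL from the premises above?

Premise 1 is O(audit_summons → renew_complaint), but O(audit_summons) is not derivable from the premises, so it does not yield O(renew_complaint).
No other premise forces O(renew_complaint). An ideal world satisfying every premise can still have ~renew_complaint true, so F(~renew_complaint) is not derivable.

No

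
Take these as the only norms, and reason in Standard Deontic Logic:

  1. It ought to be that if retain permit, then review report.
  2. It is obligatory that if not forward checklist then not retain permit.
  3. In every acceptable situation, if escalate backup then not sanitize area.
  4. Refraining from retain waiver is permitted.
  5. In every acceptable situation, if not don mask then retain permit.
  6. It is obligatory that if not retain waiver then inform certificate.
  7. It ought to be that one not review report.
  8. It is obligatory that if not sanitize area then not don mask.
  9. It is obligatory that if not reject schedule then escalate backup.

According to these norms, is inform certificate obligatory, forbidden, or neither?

Neither

Premise 6 is O(¬retain_waiver → inform_certificate), but O(¬retain_waiver) is not derivable from the premises (the permission P(¬retain_waiver) asserts only ¬O(retain_waiver), not O(¬retain_waiver)), so it does not yield O(inform_certificate).
No premise or chain of K-axiom applications forces O(inform_certificate), and none forces O(¬inform_certificate). So inform_certificate is neither obligatory nor forbidden under these norms.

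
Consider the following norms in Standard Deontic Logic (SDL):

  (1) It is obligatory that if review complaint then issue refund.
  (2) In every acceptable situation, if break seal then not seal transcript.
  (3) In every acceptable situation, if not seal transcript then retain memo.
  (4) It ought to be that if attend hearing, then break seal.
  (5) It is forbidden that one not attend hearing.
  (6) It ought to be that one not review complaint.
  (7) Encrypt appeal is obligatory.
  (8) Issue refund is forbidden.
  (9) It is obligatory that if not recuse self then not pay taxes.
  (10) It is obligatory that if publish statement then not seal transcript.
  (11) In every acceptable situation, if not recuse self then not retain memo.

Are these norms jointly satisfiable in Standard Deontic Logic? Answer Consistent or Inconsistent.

Premise 1 is O(review_complaint → issue_refund), but O(review_complaint) is not derivable from the premises, so it does not yield O(issue_refund).
So O(issue_refund) is not derivable, and the apparent clash with O(¬issue_refund) does not arise.
A world satisfying every obligation exists (e.g. attend_hearing=true, break_seal=true, encrypt_appeal=true, issue_refund=false, pay_taxes=false, publish_statement=false, recuse_self=true, retain_memo=true, review_complaint=false, seal_transcript=false); no atom is both obligatory and forbidden, so the set is consistent.

Consistent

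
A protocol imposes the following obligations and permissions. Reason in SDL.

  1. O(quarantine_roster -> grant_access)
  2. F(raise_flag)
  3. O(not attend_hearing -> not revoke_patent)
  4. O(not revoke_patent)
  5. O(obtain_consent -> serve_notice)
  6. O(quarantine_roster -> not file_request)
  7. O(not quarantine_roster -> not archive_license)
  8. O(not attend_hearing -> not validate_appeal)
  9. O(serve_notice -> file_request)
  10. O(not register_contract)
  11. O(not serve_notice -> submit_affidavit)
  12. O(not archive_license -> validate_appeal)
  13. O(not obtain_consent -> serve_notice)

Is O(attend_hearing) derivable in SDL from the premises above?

Yes

Premises 13 and 5 are O(not obtain_consent -> serve_notice) and O(obtain_consent -> serve_notice); every ideal world satisfies not obtain_consent or obtain_consent, so in either case serve_notice holds — hence O(serve_notice).
Applying K to premise 9 (O(serve_notice -> file_request)) and O(serve_notice) yields O(file_request).
The contrapositive of premise 6 (O(quarantine_roster -> not file_request)) is O(file_request -> not quarantine_roster), and O(file_request) is already established, so O(not quarantine_roster).
Premise 7 is O(not quarantine_roster -> not archive_license); since O(not quarantine_roster), deontic closure gives O(not archive_license).
From O(not archive_license) and premise 12, O(not archive_license -> validate_appeal), we obtain O(validate_appeal).
Premise 8, O(not attend_hearing -> not validate_appeal), contraposes to O(validate_appeal -> attend_hearing); with O(validate_appeal) we get O(attend_hearing).
Premises 1, 2, 3, 4, 10, 11 do not contribute to this derivation.
So O(attend_hearing) follows.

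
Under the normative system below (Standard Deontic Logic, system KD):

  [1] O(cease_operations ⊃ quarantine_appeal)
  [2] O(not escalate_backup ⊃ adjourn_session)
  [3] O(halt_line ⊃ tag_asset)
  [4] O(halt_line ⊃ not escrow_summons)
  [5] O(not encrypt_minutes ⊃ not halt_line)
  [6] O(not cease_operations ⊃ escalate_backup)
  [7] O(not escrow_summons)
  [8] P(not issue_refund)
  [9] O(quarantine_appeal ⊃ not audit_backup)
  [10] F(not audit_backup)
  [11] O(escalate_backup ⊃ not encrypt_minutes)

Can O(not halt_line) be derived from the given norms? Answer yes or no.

Premise 10 is F(not audit_backup), i.e. O(audit_backup).
Premise 9, O(quarantine_appeal ⊃ not audit_backup), contraposes to O(audit_backup ⊃ not quarantine_appeal); with O(audit_backup) we get O(not quarantine_appeal).
The contrapositive of premise 1 (O(cease_operations ⊃ quarantine_appeal)) is O(not quarantine_appeal ⊃ not cease_operations), and O(not quarantine_appeal) is already established, so O(not cease_operations).
Applying K to premise 6 (O(not cease_operations ⊃ escalate_backup)) and O(not cease_operations) yields O(escalate_backup).
Premise 11 is O(escalate_backup ⊃ not encrypt_minutes); since O(escalate_backup), deontic closure gives O(not encrypt_minutes).
With premise 5, O(not encrypt_minutes ⊃ not halt_line), the K-axiom yields O(not halt_line).
Premises 2, 3, 4, 7, 8 do not contribute to this derivation.
So O(not halt_line) follows.

Yes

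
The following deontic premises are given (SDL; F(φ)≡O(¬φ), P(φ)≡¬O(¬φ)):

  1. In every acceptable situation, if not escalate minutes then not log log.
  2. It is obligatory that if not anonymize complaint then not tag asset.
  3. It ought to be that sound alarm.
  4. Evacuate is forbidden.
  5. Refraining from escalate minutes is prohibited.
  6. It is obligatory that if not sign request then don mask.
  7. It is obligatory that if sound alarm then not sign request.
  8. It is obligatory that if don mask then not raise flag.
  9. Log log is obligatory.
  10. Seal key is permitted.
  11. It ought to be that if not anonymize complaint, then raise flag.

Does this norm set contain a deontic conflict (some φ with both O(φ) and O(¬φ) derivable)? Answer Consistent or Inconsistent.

Consistent

Premise 1 is O(¬escalate_minutes → ¬log_log), but O(¬escalate_minutes) is not derivable from the premises, so it does not yield O(¬log_log).
So O(¬log_log) is not derivable, and the apparent clash with O(log_log) does not arise.
A world satisfying every obligation exists (e.g. anonymize_complaint=true, don_mask=true, escalate_minutes=true, evacuate=false, log_log=true, raise_flag=false, seal_key=false, sign_request=false, sound_alarm=true, tag_asset=false); no atom is both obligatory and forbidden, so the set is consistent.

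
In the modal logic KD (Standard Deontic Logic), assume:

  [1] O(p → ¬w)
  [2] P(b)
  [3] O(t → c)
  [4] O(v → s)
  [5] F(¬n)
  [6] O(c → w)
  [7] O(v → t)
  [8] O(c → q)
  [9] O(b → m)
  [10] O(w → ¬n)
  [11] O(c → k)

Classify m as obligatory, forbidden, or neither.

Premise 9 is O(b → m), but O(b) is not derivable from the premises (the permission P(b) asserts only ¬O(¬b), not O(b)), so it does not yield O(m).
No premise or chain of K-axiom applications forces O(m), and none forces O(¬m). So m is neither obligatory nor forbidden under these norms.

Neither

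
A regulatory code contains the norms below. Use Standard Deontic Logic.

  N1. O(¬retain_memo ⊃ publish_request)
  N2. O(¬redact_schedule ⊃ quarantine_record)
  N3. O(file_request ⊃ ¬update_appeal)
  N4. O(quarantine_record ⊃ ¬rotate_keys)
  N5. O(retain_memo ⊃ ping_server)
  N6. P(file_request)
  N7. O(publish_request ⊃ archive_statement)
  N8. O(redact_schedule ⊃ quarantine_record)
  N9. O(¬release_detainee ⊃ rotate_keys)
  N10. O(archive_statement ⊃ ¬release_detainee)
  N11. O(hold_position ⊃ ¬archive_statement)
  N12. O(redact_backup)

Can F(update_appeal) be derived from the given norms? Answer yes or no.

No

Premise 3 is O(file_request ⊃ ¬update_appeal), but O(file_request) is not derivable from the premises (the permission P(file_request) asserts only ¬O(¬file_request), not O(file_request)), so it does not yield O(¬update_appeal).
No other premise forces O(¬update_appeal). An ideal world satisfying every premise can still have update_appeal true, so F(update_appeal) is not derivable.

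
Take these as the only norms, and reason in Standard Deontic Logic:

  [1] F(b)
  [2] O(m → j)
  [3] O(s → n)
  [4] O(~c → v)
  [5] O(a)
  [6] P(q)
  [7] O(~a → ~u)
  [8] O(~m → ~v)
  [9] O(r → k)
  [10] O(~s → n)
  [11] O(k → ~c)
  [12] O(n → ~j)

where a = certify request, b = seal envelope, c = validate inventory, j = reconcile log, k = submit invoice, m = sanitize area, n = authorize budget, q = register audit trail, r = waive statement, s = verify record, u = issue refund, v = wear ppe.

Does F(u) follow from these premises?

No

Premise 7 is O(~a → ~u), but O(~a) is not derivable from the premises, so it does not yield O(~u).
No other premise forces O(~u). An ideal world satisfying every premise can still have u true, so F(u) is not derivable.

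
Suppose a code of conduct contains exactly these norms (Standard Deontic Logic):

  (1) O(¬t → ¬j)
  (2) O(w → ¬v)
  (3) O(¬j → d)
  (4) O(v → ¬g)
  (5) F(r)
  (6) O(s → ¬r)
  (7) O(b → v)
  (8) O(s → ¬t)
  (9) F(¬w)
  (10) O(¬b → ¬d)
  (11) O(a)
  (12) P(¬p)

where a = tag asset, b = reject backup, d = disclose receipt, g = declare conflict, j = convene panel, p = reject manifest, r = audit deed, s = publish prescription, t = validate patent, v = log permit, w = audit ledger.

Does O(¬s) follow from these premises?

F(¬w) at premise 9 means O(w).
From O(w) and premise 2, O(w → ¬v), we obtain O(¬v).
Premise 7, O(b → v), contraposes to O(¬v → ¬b); with O(¬v) we get O(¬b).
Premise 10 is O(¬b → ¬d); since O(¬b), deontic closure gives O(¬d).
Premise 3, O(¬j → d), contraposes to O(¬d → j); with O(¬d) we get O(j).
The contrapositive of premise 1 (O(¬t → ¬j)) is O(j → t), and O(j) is already established, so O(t).
Premise 8 is O(s → ¬t); contrapositively O(t → ¬s). Since O(t) holds, K gives O(¬s).
Premises 4, 5, 6, 11, 12 do not contribute to this derivation.
So O(¬s) follows.

Yes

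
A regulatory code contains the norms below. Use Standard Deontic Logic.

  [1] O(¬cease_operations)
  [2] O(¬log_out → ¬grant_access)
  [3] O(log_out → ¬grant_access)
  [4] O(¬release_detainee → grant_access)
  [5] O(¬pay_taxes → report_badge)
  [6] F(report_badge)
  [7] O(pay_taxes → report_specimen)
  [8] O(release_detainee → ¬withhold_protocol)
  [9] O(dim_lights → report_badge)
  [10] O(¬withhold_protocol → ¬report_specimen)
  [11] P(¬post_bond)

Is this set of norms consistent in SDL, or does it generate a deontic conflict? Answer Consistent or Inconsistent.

Inconsistent

Premises 2 and 3 are O(¬log_out → ¬grant_access) and O(log_out → ¬grant_access); every ideal world satisfies ¬log_out or log_out, so in either case ¬grant_access holds — hence O(¬grant_access).
The contrapositive of premise 4 (O(¬release_detainee → grant_access)) is O(¬grant_access → release_detainee), and O(¬grant_access) is already established, so O(release_detainee).
Premise 8 is O(release_detainee → ¬withhold_protocol); since O(release_detainee), deontic closure gives O(¬withhold_protocol).
Premise 10 is O(¬withhold_protocol → ¬report_specimen); since O(¬withhold_protocol), deontic closure gives O(¬report_specimen).
Premise 7 is O(pay_taxes → report_specimen); contrapositively O(¬report_specimen → ¬pay_taxes). Since O(¬report_specimen) holds, K gives O(¬pay_taxes).
Premise 5 is O(¬pay_taxes → report_badge); since O(¬pay_taxes), deontic closure gives O(report_badge).
Yet premise 6 is F(report_badge), i.e. O(¬report_badge).
We now have both O(report_badge) and O(¬report_badge) — report_badge is simultaneously obligatory and forbidden, violating the D-axiom.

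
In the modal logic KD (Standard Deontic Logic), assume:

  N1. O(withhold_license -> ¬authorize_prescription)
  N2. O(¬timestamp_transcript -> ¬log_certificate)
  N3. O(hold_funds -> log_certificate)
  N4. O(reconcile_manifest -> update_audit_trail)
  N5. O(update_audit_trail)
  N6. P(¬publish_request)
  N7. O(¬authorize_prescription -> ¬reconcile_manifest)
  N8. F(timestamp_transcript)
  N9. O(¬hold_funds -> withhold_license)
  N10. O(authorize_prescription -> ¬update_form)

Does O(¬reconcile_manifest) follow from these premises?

Yes

F(timestamp_transcript) at premise 8 means O(¬timestamp_transcript).
Premise 2 is O(¬timestamp_transcript -> ¬log_certificate); since O(¬timestamp_transcript), deontic closure gives O(¬log_certificate).
Premise 3 is O(hold_funds -> log_certificate); contrapositively O(¬log_certificate -> ¬hold_funds). Since O(¬log_certificate) holds, K gives O(¬hold_funds).
Premise 9 is O(¬hold_funds -> withhold_license); since O(¬hold_funds), deontic closure gives O(withhold_license).
Premise 1 is O(withhold_license -> ¬authorize_prescription); since O(withhold_license), deontic closure gives O(¬authorize_prescription).
From O(¬authorize_prescription) and premise 7, O(¬authorize_prescription -> ¬reconcile_manifest), we obtain O(¬reconcile_manifest).
Premises 4, 5, 6, 10 do not contribute to this derivation.
So O(¬reconcile_manifest) follows.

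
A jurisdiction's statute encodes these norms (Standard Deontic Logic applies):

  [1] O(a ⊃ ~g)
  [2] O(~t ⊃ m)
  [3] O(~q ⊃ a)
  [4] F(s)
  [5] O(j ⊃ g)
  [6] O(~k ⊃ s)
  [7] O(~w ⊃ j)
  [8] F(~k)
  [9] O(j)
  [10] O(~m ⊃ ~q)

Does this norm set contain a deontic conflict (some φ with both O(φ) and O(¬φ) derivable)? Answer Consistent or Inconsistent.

Consistent

Premise 6 is O(~k ⊃ s), but O(~k) is not derivable from the premises, so it does not yield O(s).
So O(s) is not derivable, and the apparent clash with O(~s) does not arise.
A world satisfying every obligation exists (e.g. a=false, g=true, j=true, k=true, m=true, q=true, s=false, t=false, w=false); no atom is both obligatory and forbidden, so the set is consistent.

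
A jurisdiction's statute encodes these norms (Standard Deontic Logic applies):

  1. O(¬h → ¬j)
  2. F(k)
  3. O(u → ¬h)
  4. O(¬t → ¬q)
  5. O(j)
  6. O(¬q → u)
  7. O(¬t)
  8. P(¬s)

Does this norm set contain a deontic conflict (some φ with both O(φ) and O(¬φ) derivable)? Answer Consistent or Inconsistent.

Inconsistent

Premise 5 gives O(j).
Premise 1 is O(¬h → ¬j); contrapositively O(j → h). Since O(j) holds, K gives O(h).
The contrapositive of premise 3 (O(u → ¬h)) is O(h → ¬u), and O(h) is already established, so O(¬u).
The contrapositive of premise 6 (O(¬q → u)) is O(¬u → q), and O(¬u) is already established, so O(q).
Premise 4 is O(¬t → ¬q); contrapositively O(q → t). Since O(q) holds, K gives O(t).
Yet premise 7 states O(¬t).
We now have both O(t) and O(¬t) — t is simultaneously obligatory and forbidden, violating the D-axiom.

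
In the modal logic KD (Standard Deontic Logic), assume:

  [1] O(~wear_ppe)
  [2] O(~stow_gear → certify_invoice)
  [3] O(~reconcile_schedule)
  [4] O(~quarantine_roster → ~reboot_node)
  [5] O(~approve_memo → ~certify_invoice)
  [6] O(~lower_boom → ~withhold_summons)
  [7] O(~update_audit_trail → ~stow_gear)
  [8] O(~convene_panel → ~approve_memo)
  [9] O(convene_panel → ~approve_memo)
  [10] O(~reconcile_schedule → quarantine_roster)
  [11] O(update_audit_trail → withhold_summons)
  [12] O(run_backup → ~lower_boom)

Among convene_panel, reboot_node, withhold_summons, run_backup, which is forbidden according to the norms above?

run_backup

Premises 8 and 9 cover both cases: O(~convene_panel → ~approve_memo) and O(convene_panel → ~approve_memo). Since ~convene_panel ∨ convene_panel is a tautology, O(~approve_memo) follows.
Premise 5 is O(~approve_memo → ~certify_invoice); since O(~approve_memo), deontic closure gives O(~certify_invoice).
Premise 2, O(~stow_gear → certify_invoice), contraposes to O(~certify_invoice → stow_gear); with O(~certify_invoice) we get O(stow_gear).
Premise 7, O(~update_audit_trail → ~stow_gear), contraposes to O(stow_gear → update_audit_trail); with O(stow_gear) we get O(update_audit_trail).
Applying K to premise 11 (O(update_audit_trail → withhold_summons)) and O(update_audit_trail) yields O(withhold_summons).
Premise 6 is O(~lower_boom → ~withhold_summons); contrapositively O(withhold_summons → lower_boom). Since O(withhold_summons) holds, K gives O(lower_boom).
The contrapositive of premise 12 (O(run_backup → ~lower_boom)) is O(lower_boom → ~run_backup), and O(lower_boom) is already established, so O(~run_backup).
So O(~run_backup) holds, i.e. run_backup is forbidden. None of the other listed options is forbidden under the premises.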